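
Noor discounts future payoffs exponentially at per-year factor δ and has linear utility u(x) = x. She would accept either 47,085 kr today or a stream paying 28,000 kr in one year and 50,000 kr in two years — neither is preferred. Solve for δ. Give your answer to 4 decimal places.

Present value of the stream is 28000·δ + 50000·δ². Indifference gives 28000δ + 50000δ² = 47085.
So 50000δ² + 28000δ − 47085 = 0.
By the quadratic formula (taking the positive root), δ = (−28000 + √10201000000.00) / 100000 ≈ 0.7300.

δ ≈ 0.7300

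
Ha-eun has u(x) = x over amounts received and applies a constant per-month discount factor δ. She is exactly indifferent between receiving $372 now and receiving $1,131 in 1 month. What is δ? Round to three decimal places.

δ ≈ 0.329

Indifference means u(372) = δ · u(1131), so δ = u(372)/u(1131).
With u(x) = x: δ = 372/1131 = 0.32891.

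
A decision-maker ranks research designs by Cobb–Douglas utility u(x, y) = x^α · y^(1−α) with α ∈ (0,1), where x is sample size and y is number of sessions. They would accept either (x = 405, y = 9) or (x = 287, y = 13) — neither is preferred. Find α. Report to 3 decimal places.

Set the two utilities equal: 405^α·9^(1−α) = 287^α·13^(1−α).
(405/287)^α = (13/9)^(1−α); take logs: α·ln(405/287) = (1−α)·ln(13/9), i.e. α·0.344405 = (1−α)·0.367725.
Thus α·(0.712130) = 0.367725, so α = 0.367725/0.712130 ≈ 0.516.

α ≈ 0.516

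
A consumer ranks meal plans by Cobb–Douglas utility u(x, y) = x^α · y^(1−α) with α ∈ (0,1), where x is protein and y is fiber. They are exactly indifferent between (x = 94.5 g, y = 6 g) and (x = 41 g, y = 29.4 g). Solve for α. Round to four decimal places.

α ≈ 0.6556

The Cobb–Douglas utilities coincide, so 94.5^α·6^(1−α) = 41^α·29.4^(1−α).
Rearrange to (94.5/41)^α = (29.4/6)^(1−α) and take logs: α·0.8350278 = (1−α)·1.5892352.
So α/(1−α) = (1.5892352)/(0.8350278) = 1.9032123, and α = 1.9032123/2.9032123 ≈ 0.6556.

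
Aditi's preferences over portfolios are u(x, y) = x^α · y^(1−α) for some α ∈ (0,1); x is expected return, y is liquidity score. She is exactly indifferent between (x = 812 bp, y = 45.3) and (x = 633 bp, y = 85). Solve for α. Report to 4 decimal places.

Set the two utilities equal: 812^α·45.3^(1−α) = 633^α·85^(1−α).
Taking logs: α·ln 812 + (1−α)·ln 45.3 = α·ln 633 + (1−α)·ln 85, i.e. α·0.2490299 = (1−α)·0.6293442.
Thus α·(0.8783741) = 0.6293442, so α = 0.6293442/0.8783741 ≈ 0.7165.

α ≈ 0.7165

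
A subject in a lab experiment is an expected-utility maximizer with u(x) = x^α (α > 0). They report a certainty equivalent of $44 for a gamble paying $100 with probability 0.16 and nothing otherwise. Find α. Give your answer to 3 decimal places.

α ≈ 2.232

The lottery's expected utility is 0.16·u(100) + 0.84·u(0) = 0.16·100^α (since u(0) = 0 for α > 0).
Setting u(44) equal to that: 44^α = 0.16·100^α ⇒ (44/100)^α = 0.16.
α = ln(0.16) / ln(44/100) = -1.832581/-0.820981 ≈ 2.232.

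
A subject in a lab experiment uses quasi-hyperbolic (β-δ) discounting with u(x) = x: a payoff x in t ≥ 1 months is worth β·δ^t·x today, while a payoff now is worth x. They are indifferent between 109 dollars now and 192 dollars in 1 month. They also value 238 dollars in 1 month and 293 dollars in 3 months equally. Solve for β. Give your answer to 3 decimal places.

β ≈ 0.630

Both payoffs in the second observation are in the future, so β drops out: δ^1·238 = δ^3·293 ⇒ δ^2 = 238/293 = 0.81229, so δ = 0.90127.
Substituting δ into 109 = β·δ·192: β = 109/(173.044) ≈ 0.630.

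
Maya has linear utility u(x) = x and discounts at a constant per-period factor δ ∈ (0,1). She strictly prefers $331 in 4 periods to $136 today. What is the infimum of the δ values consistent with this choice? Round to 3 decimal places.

δ > 0.801

The preference means 136 < δ^4·331.
Dividing by 331: δ^4 > 0.41088. Both sides are positive, so the 4th root keeps the direction.
δ > 0.41088^(1/4) = 0.801.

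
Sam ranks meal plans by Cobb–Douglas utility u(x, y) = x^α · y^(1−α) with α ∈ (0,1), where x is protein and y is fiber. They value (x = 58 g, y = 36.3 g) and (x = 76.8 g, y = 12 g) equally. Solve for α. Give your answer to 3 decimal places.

Set the two utilities equal: 58^α·36.3^(1−α) = 76.8^α·12^(1−α).
(58/76.8)^α = (12/36.3)^(1−α); take logs: α·ln(58/76.8) = (1−α)·ln(12/36.3), i.e. α·-0.280762 = (1−α)·-1.106911.
Thus α·(-1.387673) = -1.106911, so α = -1.106911/-1.387673 ≈ 0.798.

α ≈ 0.798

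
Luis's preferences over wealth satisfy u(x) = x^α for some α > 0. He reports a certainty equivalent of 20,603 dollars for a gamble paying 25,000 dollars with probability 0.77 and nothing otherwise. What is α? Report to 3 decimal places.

α ≈ 1.351

EU(lottery) = 0.77·25000^α + 0.23·0 = 0.77·25000^α.
Indifference: 20603^α = 0.77·25000^α, so (20603/25000)^α = 0.77.
α = ln(0.77) / ln(20603/25000) = -0.261365/-0.193439 ≈ 1.351.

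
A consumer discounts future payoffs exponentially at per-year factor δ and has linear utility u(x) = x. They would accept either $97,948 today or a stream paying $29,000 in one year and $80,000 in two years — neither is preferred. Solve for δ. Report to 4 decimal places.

Equating present values: 97948 = 29000δ + 80000δ².
That is, 80000δ² + 29000δ − 97948 = 0, a quadratic in δ.
By the quadratic formula (taking the positive root), δ = (−29000 + √32184360000.00) / 160000 ≈ 0.9400.

δ ≈ 0.9400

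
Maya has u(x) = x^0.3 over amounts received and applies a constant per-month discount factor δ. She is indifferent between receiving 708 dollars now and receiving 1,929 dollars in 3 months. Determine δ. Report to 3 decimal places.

The payoff in 3 months is discounted by δ^3, so u(708) = δ^3·u(1929) and δ^3 = u(708)/u(1929).
With u(x) = x^0.3: δ^3 = 708^0.3/1929^0.3 = (708/1929)^0.3 = 0.74030.
So δ = 0.74030^(1/3) ≈ 0.905.

δ ≈ 0.905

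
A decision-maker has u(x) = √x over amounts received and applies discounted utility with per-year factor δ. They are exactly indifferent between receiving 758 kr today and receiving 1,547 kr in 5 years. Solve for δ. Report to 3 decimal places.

δ ≈ 0.931

Indifference means u(758) = δ^5 · u(1547), so δ^5 = u(758)/u(1547).
Since u(x) = √x, δ^5 = √(758/1547) = 0.69999.
Hence δ = (0.69999)^(1/5) = 0.93115.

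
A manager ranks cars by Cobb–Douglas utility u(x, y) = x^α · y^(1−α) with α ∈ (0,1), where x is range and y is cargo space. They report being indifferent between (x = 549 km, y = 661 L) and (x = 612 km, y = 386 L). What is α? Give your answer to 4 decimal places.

Set the two utilities equal: 549^α·661^(1−α) = 612^α·386^(1−α).
(549/612)^α = (386/661)^(1−α); take logs: α·ln(549/612) = (1−α)·ln(386/661), i.e. α·-0.1086338 = (1−α)·-0.5379165.
So α/(1−α) = (-0.5379165)/(-0.1086338) = 4.9516495, and α = 4.9516495/5.9516495 ≈ 0.8320.

α ≈ 0.8320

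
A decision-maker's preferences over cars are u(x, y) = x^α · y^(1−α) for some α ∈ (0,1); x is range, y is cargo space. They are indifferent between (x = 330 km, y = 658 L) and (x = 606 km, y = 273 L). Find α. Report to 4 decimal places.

Set the two utilities equal: 330^α·658^(1−α) = 606^α·273^(1−α).
(330/606)^α = (273/658)^(1−α); take logs: α·ln(330/606) = (1−α)·ln(273/658), i.e. α·-0.6077873 = (1−α)·-0.8797331.
Thus α·(-1.4875204) = -0.8797331, so α = -0.8797331/-1.4875204 ≈ 0.5914.

α ≈ 0.5914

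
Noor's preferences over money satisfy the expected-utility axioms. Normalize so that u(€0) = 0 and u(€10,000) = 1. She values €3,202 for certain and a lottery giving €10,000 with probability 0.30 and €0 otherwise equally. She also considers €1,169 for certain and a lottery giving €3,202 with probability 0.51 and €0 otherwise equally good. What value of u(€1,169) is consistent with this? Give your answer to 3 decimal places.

The first gamble pins u(€3,202): it must equal 0.30·1 + 0.70·0 = 0.30.
The second indifference gives u(€1,169) = 0.51·u(€3,202) + 0.49·u(€0) = 0.51·0.30 + 0.49·0.00 = 0.1530.

0.153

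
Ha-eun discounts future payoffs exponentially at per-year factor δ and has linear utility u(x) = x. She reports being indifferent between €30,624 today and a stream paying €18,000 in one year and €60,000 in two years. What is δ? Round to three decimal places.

The stream is worth 18000δ + 60000δ² today, so 18000δ + 60000δ² = 30624.
Rearranged: 60000δ² + 18000δ − 30624 = 0.
The positive root is δ = [−18000 + √(18000² + 4·60000·30624)] / (2·60000) = (−18000 + 87600.000)/120000 ≈ 0.580.

δ ≈ 0.580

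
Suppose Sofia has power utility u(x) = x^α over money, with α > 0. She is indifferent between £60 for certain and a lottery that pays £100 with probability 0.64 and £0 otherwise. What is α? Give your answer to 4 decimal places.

α ≈ 0.8737

Since u(0) = 0, the lottery's EU is 0.64·100^α.
Indifference: 60^α = 0.64·100^α, so (60/100)^α = 0.64.
Take logs: α = ln 0.64 / ln(60/100) ≈ 0.873658.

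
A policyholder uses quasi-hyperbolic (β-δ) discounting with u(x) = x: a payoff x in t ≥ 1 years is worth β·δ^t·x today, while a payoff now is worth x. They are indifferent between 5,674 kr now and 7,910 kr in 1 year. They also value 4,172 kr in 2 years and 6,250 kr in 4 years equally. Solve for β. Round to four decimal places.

β ≈ 0.8780

From the later pair, β·δ^2·4172 = β·δ^4·6250; dividing through, δ^2 = 4172/6250 = 0.66752, so δ = 0.81702.
The first indifference: 5674 = β·δ·7910, so β = 5674/(δ·7910) = 5674/(0.81702·7910) ≈ 0.8780.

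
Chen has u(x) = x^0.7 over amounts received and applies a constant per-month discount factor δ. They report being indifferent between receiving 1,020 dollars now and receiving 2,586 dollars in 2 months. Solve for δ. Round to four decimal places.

δ ≈ 0.7221

The payoff in 2 months is discounted by δ^2, so u(1020) = δ^2·u(2586) and δ^2 = u(1020)/u(2586).
Since u(x) = x^0.7, δ^2 = (1020/2586)^0.7 = 0.39443^0.7 = 0.52141.
So δ = 0.52141^(1/2) ≈ 0.7221.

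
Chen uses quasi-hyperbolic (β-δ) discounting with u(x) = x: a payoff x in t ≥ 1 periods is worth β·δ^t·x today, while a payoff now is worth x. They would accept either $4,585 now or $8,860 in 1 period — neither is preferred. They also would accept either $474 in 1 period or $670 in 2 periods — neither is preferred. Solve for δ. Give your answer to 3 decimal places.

The second indifference involves only future payoffs, so β cancels: β·δ^1·474 = β·δ^2·670, giving δ = 474/670 = 0.70746.

δ ≈ 0.707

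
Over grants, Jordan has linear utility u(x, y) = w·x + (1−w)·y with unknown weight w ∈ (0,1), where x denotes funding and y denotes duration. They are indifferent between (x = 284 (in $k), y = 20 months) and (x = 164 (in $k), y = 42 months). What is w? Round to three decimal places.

w = 0.155

Indifference: w·284 + (1−w)·20 = w·164 + (1−w)·42.
Collecting terms: w·120 = (1−w)·22.
The marginal rate of substitution is 22/120, so w = 22/(120+22) = 0.155.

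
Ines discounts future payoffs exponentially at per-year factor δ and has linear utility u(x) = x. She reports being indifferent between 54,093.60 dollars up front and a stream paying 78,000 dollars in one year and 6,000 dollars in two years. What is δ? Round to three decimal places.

δ ≈ 0.660

Present value of the stream is 78000·δ + 6000·δ². Indifference gives 78000δ + 6000δ² = 54093.60.
Rearranged: 6000δ² + 78000δ − 54093.60 = 0.
By the quadratic formula (taking the positive root), δ = (−78000 + √7382246400.00) / 12000 ≈ 0.660.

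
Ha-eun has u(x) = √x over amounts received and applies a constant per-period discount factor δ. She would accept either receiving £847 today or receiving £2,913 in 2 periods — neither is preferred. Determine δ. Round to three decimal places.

The payoff in 2 periods is discounted by δ^2, so u(847) = δ^2·u(2913) and δ^2 = u(847)/u(2913).
Since u(x) = √x, δ^2 = √(847/2913) = 0.53923.
So δ = 0.53923^(1/2) ≈ 0.734.

δ ≈ 0.734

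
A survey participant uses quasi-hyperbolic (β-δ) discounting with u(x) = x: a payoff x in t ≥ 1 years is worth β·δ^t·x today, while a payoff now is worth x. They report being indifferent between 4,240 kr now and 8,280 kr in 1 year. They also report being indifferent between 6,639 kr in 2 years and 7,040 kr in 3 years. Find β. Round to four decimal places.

β ≈ 0.5430

Both payoffs in the second observation are in the future, so β drops out: δ^2·6639 = δ^3·7040 ⇒ δ = 6639/7040 = 0.94304.
Substituting δ into 4240 = β·δ·8280: β = 4240/(7808.369) ≈ 0.5430.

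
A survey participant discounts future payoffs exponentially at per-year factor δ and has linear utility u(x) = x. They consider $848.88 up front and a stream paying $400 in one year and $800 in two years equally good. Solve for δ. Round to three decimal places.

The stream is worth 400δ + 800δ² today, so 400δ + 800δ² = 848.88.
That is, 800δ² + 400δ − 848.88 = 0, a quadratic in δ.
The positive root is δ = [−400 + √(400² + 4·800·848.88)] / (2·800) = (−400 + 1696.000)/1600 ≈ 0.810.

δ ≈ 0.810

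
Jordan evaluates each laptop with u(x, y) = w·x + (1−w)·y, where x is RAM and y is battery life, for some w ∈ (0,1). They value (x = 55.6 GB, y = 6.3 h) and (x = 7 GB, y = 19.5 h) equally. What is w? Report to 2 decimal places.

Indifference: w·55.6 + (1−w)·6.3 = w·7 + (1−w)·19.5.
Rearranging, 48.6·w − 13.2·(1−w) = 0.
The marginal rate of substitution is 13.2/48.6, so w = 13.2/(48.6+13.2) = 0.21.

w = 0.21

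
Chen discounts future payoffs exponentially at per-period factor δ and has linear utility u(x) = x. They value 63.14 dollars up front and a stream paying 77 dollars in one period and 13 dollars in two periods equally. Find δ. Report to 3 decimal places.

The stream is worth 77δ + 13δ² today, so 77δ + 13δ² = 63.14.
So 13δ² + 77δ − 63.14 = 0.
By the quadratic formula (taking the positive root), δ = (−77 + √9212.28) / 26 ≈ 0.730.

δ ≈ 0.730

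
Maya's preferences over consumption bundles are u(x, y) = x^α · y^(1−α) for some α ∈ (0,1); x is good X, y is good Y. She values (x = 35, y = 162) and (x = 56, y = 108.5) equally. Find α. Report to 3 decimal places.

The Cobb–Douglas utilities coincide, so 35^α·162^(1−α) = 56^α·108.5^(1−α).
Rearrange to (35/56)^α = (108.5/162)^(1−α) and take logs: α·-0.470004 = (1−α)·-0.400846.
Thus α·(-0.870850) = -0.400846, so α = -0.400846/-0.870850 ≈ 0.460.

α ≈ 0.460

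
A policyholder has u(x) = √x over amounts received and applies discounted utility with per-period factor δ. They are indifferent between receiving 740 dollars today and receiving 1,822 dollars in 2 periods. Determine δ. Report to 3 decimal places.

Indifference means u(740) = δ^2 · u(1822), so δ^2 = u(740)/u(1822).
With u(x) = √x: δ^2 = √740/√1822 = √(740/1822) = 0.63730.
Taking the square root: δ = 0.63730^(1/2) ≈ 0.798.

δ ≈ 0.798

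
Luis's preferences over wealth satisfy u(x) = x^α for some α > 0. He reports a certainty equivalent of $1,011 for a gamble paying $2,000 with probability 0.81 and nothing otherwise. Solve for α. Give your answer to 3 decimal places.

The lottery's expected utility is 0.81·u(2000) + 0.19·u(0) = 0.81·2000^α (since u(0) = 0 for α > 0).
Equating: 1011^α = 0.81·2000^α, i.e. 0.5055^α = 0.81.
Taking logs: α·ln(1011/2000) = ln(0.81), so α = -0.210721 / -0.682207 ≈ 0.309.

α ≈ 0.309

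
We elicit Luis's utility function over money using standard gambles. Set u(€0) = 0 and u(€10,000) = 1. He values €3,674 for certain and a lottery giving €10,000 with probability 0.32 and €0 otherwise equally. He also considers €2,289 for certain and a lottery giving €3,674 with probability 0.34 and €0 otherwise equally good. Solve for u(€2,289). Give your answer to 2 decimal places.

First, u(€3,674) = 0.32·u(€10,000) + 0.68·u(€0) = 0.32.
Chaining: u(€2,289) = 0.34·0.32 + 0.66·0.00 = 0.1088.

0.11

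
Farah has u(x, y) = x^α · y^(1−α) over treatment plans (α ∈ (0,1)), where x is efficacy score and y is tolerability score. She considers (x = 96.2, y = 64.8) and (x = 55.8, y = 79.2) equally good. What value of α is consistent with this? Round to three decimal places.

α ≈ 0.269

Indifference: 96.2^α · 64.8^(1−α) = 55.8^α · 79.2^(1−α).
Taking logs: α·ln 96.2 + (1−α)·ln 64.8 = α·ln 55.8 + (1−α)·ln 79.2, i.e. α·0.544655 = (1−α)·0.200671.
So α/(1−α) = (0.200671)/(0.544655) = 0.368437, and α = 0.368437/1.368437 ≈ 0.269.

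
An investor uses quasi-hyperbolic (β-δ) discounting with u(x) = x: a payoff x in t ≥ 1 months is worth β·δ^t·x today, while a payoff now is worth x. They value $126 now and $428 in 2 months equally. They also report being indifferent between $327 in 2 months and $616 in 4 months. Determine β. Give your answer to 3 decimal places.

From the later pair, β·δ^2·327 = β·δ^4·616; dividing through, δ^2 = 327/616 = 0.53084, so δ = 0.72859.
Substituting δ into 126 = β·δ^2·428: β = 126/(227.201) ≈ 0.555.

β ≈ 0.555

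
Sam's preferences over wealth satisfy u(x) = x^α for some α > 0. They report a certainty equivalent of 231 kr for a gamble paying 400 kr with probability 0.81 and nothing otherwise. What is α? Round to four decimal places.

The lottery's expected utility is 0.81·u(400) + 0.19·u(0) = 0.81·400^α (since u(0) = 0 for α > 0).
Indifference: 231^α = 0.81·400^α, so (231/400)^α = 0.81.
α = ln(0.81) / ln(231/400) = -0.2107210/-0.5490468 ≈ 0.3838.

α ≈ 0.3838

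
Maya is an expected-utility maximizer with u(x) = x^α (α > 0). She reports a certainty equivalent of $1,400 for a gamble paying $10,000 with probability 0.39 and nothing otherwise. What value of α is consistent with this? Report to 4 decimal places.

α ≈ 0.4789

The lottery's expected utility is 0.39·u(10000) + 0.61·u(0) = 0.39·10000^α (since u(0) = 0 for α > 0).
Indifference: 1400^α = 0.39·10000^α, so (1400/10000)^α = 0.39.
α = ln(0.39) / ln(1400/10000) = -0.9416085/-1.9661129 ≈ 0.4789.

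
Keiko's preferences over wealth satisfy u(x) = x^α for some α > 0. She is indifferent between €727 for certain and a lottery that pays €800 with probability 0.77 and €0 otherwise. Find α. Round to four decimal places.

α ≈ 2.7315

EU(lottery) = 0.77·800^α + 0.23·0 = 0.77·800^α.
Indifference: 727^α = 0.77·800^α, so (727/800)^α = 0.77.
Take logs: α = ln 0.77 / ln(727/800) ≈ 2.731505.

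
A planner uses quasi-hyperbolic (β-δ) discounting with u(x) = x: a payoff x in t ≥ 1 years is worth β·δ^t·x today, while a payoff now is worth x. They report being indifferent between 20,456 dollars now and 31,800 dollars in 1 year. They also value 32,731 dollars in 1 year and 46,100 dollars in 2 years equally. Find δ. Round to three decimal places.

The second indifference involves only future payoffs, so β cancels: β·δ^1·32731 = β·δ^2·46100, giving δ = 32731/46100 = 0.71000.

δ ≈ 0.710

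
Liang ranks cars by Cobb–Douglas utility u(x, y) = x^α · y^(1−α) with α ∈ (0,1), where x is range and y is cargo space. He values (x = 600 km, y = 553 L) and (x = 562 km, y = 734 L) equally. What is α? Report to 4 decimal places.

Indifference: 600^α · 553^(1−α) = 562^α · 734^(1−α).
Taking logs: α·ln 600 + (1−α)·ln 553 = α·ln 562 + (1−α)·ln 734, i.e. α·0.0654278 = (1−α)·0.2831510.
With A = 0.0654278 and B = 0.2831510: α·A = (1−α)·B, so α = B/(A+B) = 0.2831510/0.3485788 ≈ 0.8123.

α ≈ 0.8123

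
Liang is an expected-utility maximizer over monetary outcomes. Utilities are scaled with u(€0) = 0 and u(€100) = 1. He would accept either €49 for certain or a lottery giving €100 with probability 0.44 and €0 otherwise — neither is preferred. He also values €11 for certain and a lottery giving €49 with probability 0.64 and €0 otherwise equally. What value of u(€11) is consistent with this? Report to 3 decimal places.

First, u(€49) = 0.44·u(€100) + 0.56·u(€0) = 0.44.
Then u(€11) = 0.64·u(€49) + 0.36·u(€0) = 0.64·0.44 + 0.36·0.00 = 0.2816.

0.282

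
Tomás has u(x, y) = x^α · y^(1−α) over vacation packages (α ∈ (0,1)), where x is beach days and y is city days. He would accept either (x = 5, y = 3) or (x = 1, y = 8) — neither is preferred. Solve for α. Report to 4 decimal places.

α ≈ 0.3787

The Cobb–Douglas utilities coincide, so 5^α·3^(1−α) = 1^α·8^(1−α).
Rearrange to (5/1)^α = (8/3)^(1−α) and take logs: α·1.6094379 = (1−α)·0.9808293.
So α/(1−α) = (0.9808293)/(1.6094379) = 0.6094235, and α = 0.6094235/1.6094235 ≈ 0.3787.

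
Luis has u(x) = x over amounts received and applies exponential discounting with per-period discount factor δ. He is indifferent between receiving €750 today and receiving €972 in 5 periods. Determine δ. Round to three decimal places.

The payoff in 5 periods is discounted by δ^5, so u(750) = δ^5·u(972) and δ^5 = u(750)/u(972).
With u(x) = x: δ^5 = 750/972 = 0.77160.
Taking the 5th root: δ = 0.77160^(1/5) ≈ 0.949.

δ ≈ 0.949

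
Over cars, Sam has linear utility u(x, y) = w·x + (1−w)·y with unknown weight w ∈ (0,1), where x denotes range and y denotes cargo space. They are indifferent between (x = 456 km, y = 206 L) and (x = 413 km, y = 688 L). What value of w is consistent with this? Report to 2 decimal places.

w = 0.92

Equating utilities: w·456 + (1−w)·206 = w·413 + (1−w)·688.
Collecting terms: w·43 = (1−w)·482.
So w/(1−w) = 482/43 = 11.2093, giving w = 482/(43+482) = 0.92.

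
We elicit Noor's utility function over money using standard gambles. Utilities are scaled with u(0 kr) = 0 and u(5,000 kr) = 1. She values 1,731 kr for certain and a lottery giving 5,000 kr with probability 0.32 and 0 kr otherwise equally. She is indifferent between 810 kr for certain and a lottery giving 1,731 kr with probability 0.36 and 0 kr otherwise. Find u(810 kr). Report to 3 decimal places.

From the first indifference, u(1,731 kr) = 0.32·u(5,000 kr) + 0.68·u(0 kr) = 0.32·1 + 0.68·0 = 0.32.
The second indifference gives u(810 kr) = 0.36·u(1,731 kr) + 0.64·u(0 kr) = 0.36·0.32 + 0.64·0.00 = 0.1152.

0.115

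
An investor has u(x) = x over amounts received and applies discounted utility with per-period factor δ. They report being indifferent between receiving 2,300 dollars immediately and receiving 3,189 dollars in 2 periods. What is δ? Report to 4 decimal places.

δ ≈ 0.8493

The payoff in 2 periods is discounted by δ^2, so u(2300) = δ^2·u(3189) and δ^2 = u(2300)/u(3189).
With u(x) = x: δ^2 = 2300/3189 = 0.72123.
Hence δ = (0.72123)^(1/2) = 0.849252.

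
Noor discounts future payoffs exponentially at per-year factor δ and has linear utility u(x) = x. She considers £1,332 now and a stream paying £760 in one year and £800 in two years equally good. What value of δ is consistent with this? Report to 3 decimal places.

The stream is worth 760δ + 800δ² today, so 760δ + 800δ² = 1332.
Rearranged: 800δ² + 760δ − 1332 = 0.
δ = (−760 + √(760² + 4·800·1332)) / (2·800) = (−760 + √4840000.00) / 1600 ≈ 0.900.

δ ≈ 0.900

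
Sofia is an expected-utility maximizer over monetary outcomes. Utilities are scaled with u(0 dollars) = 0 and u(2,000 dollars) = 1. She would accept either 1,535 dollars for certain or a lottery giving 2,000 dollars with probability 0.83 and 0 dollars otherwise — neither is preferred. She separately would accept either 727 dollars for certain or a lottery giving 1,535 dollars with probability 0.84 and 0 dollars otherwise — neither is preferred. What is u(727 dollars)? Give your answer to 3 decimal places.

0.697

The first gamble pins u(1,535 dollars): it must equal 0.83·1 + 0.17·0 = 0.83.
Then u(727 dollars) = 0.84·u(1,535 dollars) + 0.16·u(0 dollars) = 0.84·0.83 + 0.16·0.00 = 0.6972.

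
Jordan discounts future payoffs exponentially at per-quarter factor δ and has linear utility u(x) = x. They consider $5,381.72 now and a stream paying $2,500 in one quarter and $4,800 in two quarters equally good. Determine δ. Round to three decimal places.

Equating present values: 5381.72 = 2500δ + 4800δ².
Rearranged: 4800δ² + 2500δ − 5381.72 = 0.
By the quadratic formula (taking the positive root), δ = (−2500 + √109579024.00) / 9600 ≈ 0.830.

δ ≈ 0.830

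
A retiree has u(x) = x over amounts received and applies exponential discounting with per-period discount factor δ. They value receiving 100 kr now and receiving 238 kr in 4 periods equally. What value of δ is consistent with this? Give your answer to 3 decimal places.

δ ≈ 0.805

Indifference means u(100) = δ^4 · u(238), so δ^4 = u(100)/u(238).
With u(x) = x: δ^4 = 100/238 = 0.42017.
So δ = 0.42017^(1/4) ≈ 0.805.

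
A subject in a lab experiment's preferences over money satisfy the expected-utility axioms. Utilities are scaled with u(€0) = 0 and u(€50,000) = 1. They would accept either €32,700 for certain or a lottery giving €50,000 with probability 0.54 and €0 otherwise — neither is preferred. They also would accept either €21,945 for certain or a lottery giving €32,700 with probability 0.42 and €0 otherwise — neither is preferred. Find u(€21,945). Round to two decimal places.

0.23

First, u(€32,700) = 0.54·u(€50,000) + 0.46·u(€0) = 0.54.
Chaining: u(€21,945) = 0.42·0.54 + 0.58·0.00 = 0.2268.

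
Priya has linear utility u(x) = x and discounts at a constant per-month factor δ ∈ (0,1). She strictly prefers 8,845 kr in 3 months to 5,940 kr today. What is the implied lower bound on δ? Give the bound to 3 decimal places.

δ > 0.876

Under u(x) = x this choice says 5940 < δ^3·8845.
So δ^3 > 5940/8845 = 0.67157; taking the cube root of both positive sides preserves the inequality.
δ > (5940/8845)^(1/3) ≈ 0.876.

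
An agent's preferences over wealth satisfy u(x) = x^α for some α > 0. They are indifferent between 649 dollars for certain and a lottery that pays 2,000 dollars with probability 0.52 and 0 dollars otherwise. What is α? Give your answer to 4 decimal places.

Since u(0) = 0, the lottery's EU is 0.52·2000^α.
Indifference: 649^α = 0.52·2000^α, so (649/2000)^α = 0.52.
α = ln(0.52) / ln(649/2000) = -0.6539265/-1.1254697 ≈ 0.5810.

α ≈ 0.5810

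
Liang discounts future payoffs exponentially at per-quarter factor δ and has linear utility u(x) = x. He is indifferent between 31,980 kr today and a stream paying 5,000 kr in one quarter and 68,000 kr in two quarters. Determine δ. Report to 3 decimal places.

Present value of the stream is 5000·δ + 68000·δ². Indifference gives 5000δ + 68000δ² = 31980.
So 68000δ² + 5000δ − 31980 = 0.
The positive root is δ = [−5000 + √(5000² + 4·68000·31980)] / (2·68000) = (−5000 + 93400.000)/136000 ≈ 0.650.

δ ≈ 0.650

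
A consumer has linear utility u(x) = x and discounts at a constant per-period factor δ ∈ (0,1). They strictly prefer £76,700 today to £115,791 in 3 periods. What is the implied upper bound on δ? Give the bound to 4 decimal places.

δ < 0.8717

Comparing present values: 76700 > δ^3·115791.
So δ^3 < 76700/115791 = 0.66240; taking the cube root of both positive sides preserves the inequality.
δ < (76700/115791)^(1/3) ≈ 0.8717.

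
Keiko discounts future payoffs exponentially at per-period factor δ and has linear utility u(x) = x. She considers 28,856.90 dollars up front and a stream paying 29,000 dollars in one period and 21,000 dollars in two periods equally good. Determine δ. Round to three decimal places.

Present value of the stream is 29000·δ + 21000·δ². Indifference gives 29000δ + 21000δ² = 28856.90.
That is, 21000δ² + 29000δ − 28856.90 = 0, a quadratic in δ.
The positive root is δ = [−29000 + √(29000² + 4·21000·28856.90)] / (2·21000) = (−29000 + 57140.000)/42000 ≈ 0.670.

δ ≈ 0.670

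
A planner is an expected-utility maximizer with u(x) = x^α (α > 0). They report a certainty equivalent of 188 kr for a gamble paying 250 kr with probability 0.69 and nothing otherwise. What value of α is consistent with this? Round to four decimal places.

α ≈ 1.3019

The lottery's expected utility is 0.69·u(250) + 0.31·u(0) = 0.69·250^α (since u(0) = 0 for α > 0).
Equating: 188^α = 0.69·250^α, i.e. 0.7520^α = 0.69.
α = ln(0.69) / ln(188/250) = -0.3710637/-0.2850190 ≈ 1.3019.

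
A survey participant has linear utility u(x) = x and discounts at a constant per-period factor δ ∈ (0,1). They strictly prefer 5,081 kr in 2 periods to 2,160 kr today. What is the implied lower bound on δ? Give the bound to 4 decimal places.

Comparing present values: 2160 < δ^2·5081.
Hence δ^2 > 2160/5081 = 0.42511, and x ↦ x^(1/2) is increasing on (0,∞).
δ > 0.42511^(1/2) = 0.6520.

δ > 0.6520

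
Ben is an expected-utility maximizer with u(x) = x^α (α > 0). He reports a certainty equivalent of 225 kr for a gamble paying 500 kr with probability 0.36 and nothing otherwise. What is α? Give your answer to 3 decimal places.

α ≈ 1.279

Since u(0) = 0, the lottery's EU is 0.36·500^α.
Indifference: 225^α = 0.36·500^α, so (225/500)^α = 0.36.
α = ln(0.36) / ln(225/500) = -1.021651/-0.798508 ≈ 1.279.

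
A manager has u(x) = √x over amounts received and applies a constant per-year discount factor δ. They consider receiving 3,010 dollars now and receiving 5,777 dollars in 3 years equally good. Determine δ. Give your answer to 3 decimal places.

Indifference means u(3010) = δ^3 · u(5777), so δ^3 = u(3010)/u(5777).
Since u(x) = √x, δ^3 = √(3010/5777) = 0.72183.
Taking the cube root: δ = 0.72183^(1/3) ≈ 0.897.

δ ≈ 0.897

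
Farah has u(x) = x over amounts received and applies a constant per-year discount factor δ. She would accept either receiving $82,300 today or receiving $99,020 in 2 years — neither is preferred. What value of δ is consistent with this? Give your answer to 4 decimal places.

δ ≈ 0.9117

Equating discounted utilities: u(82300) = δ^2·u(99020) ⇒ δ^2 = u(82300)/u(99020).
With u(x) = x: δ^2 = 82300/99020 = 0.83115.
Hence δ = (0.83115)^(1/2) = 0.911672.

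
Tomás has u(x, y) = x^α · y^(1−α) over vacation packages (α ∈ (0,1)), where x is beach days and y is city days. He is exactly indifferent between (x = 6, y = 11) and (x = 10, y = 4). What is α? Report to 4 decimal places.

α ≈ 0.6645

Set the two utilities equal: 6^α·11^(1−α) = 10^α·4^(1−α).
(6/10)^α = (4/11)^(1−α); take logs: α·ln(6/10) = (1−α)·ln(4/11), i.e. α·-0.5108256 = (1−α)·-1.0116009.
Thus α·(-1.5224265) = -1.0116009, so α = -1.0116009/-1.5224265 ≈ 0.6645.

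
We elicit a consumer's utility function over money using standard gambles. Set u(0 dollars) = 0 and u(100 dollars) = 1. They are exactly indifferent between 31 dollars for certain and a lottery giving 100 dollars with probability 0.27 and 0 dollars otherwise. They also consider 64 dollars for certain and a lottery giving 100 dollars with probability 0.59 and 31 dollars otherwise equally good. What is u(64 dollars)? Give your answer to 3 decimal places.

The first gamble pins u(31 dollars): it must equal 0.27·1 + 0.73·0 = 0.27.
Then u(64 dollars) = 0.59·u(100 dollars) + 0.41·u(31 dollars) = 0.59·1.00 + 0.41·0.27 = 0.7007.

0.701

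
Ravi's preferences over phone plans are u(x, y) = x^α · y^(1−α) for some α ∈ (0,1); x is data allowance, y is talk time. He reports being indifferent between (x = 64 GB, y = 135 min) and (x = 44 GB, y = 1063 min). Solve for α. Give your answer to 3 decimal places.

α ≈ 0.846

The Cobb–Douglas utilities coincide, so 64^α·135^(1−α) = 44^α·1063^(1−α).
Rearrange to (64/44)^α = (1063/135)^(1−α) and take logs: α·0.374693 = (1−α)·2.063576.
Thus α·(2.438269) = 2.063576, so α = 2.063576/2.438269 ≈ 0.846.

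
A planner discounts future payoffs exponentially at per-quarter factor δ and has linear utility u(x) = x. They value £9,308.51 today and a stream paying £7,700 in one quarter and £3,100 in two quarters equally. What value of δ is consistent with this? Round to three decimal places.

Present value of the stream is 7700·δ + 3100·δ². Indifference gives 7700δ + 3100δ² = 9308.51.
That is, 3100δ² + 7700δ − 9308.51 = 0, a quadratic in δ.
δ = (−7700 + √(7700² + 4·3100·9308.51)) / (2·3100) = (−7700 + √174715524.00) / 6200 ≈ 0.890.

δ ≈ 0.890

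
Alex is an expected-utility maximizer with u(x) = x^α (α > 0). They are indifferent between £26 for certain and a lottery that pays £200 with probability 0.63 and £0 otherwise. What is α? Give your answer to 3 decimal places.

Since u(0) = 0, the lottery's EU is 0.63·200^α.
Setting u(26) equal to that: 26^α = 0.63·200^α ⇒ (26/200)^α = 0.63.
α = ln(0.63) / ln(26/200) = -0.462035/-2.040221 ≈ 0.226.

α ≈ 0.226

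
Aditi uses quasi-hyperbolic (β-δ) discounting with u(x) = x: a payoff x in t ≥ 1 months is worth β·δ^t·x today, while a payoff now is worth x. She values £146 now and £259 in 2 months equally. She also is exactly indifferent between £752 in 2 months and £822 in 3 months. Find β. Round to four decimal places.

β ≈ 0.6735

From the later pair, β·δ^2·752 = β·δ^3·822; dividing through, δ = 752/822 = 0.91484.
Now use the now-vs-future pair: 146 = β·δ^2·259 gives β = 146/(0.83694·259) ≈ 0.6735.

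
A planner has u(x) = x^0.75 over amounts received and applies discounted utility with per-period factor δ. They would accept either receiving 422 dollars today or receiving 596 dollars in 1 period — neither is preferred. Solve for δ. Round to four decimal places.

δ ≈ 0.7719

The payoff in 1 period is discounted by δ, so u(422) = δ·u(596) and δ = u(422)/u(596).
With u(x) = x^0.75: δ = 422^0.75/596^0.75 = (422/596)^0.75 = 0.77188.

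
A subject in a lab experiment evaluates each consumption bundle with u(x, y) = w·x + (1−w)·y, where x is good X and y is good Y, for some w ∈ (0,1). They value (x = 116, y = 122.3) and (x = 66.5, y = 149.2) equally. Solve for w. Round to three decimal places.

Equating utilities: w·116 + (1−w)·122.3 = w·66.5 + (1−w)·149.2.
Rearranging, 49.5·w − 26.9·(1−w) = 0.
So w/(1−w) = 26.9/49.5 = 0.5434, giving w = 26.9/(49.5+26.9) = 0.352.

w = 0.352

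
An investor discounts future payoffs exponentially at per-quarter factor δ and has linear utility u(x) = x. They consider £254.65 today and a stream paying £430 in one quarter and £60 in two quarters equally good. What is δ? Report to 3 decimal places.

δ ≈ 0.550

Present value of the stream is 430·δ + 60·δ². Indifference gives 430δ + 60δ² = 254.65.
That is, 60δ² + 430δ − 254.65 = 0, a quadratic in δ.
By the quadratic formula (taking the positive root), δ = (−430 + √246016.00) / 120 ≈ 0.550.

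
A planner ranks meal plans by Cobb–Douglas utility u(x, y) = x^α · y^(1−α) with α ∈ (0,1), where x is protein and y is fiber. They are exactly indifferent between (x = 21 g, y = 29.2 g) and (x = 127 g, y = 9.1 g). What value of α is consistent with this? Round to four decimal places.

α ≈ 0.3931

Set the two utilities equal: 21^α·29.2^(1−α) = 127^α·9.1^(1−α).
(21/127)^α = (9.1/29.2)^(1−α); take logs: α·ln(21/127) = (1−α)·ln(9.1/29.2), i.e. α·-1.7996646 = (1−α)·-1.1658943.
Thus α·(-2.9655589) = -1.1658943, so α = -1.1658943/-2.9655589 ≈ 0.3931.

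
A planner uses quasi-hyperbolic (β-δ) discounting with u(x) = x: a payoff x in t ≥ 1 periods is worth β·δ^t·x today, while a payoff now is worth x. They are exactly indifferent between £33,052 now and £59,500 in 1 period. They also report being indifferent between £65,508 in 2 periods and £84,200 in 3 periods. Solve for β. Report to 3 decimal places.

Both payoffs in the second observation are in the future, so β drops out: δ^2·65508 = δ^3·84200 ⇒ δ = 65508/84200 = 0.77800.
Now use the now-vs-future pair: 33052 = β·δ·59500 gives β = 33052/(0.77800·59500) ≈ 0.714.

β ≈ 0.714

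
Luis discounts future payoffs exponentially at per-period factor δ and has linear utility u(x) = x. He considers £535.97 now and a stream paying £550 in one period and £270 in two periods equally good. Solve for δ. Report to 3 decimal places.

The stream is worth 550δ + 270δ² today, so 550δ + 270δ² = 535.97.
That is, 270δ² + 550δ − 535.97 = 0, a quadratic in δ.
The positive root is δ = [−550 + √(550² + 4·270·535.97)] / (2·270) = (−550 + 938.801)/540 ≈ 0.720.

δ ≈ 0.720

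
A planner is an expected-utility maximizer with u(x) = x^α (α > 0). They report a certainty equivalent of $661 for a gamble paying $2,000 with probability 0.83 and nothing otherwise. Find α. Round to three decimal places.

The lottery's expected utility is 0.83·u(2000) + 0.17·u(0) = 0.83·2000^α (since u(0) = 0 for α > 0).
Equating: 661^α = 0.83·2000^α, i.e. 0.3305^α = 0.83.
Take logs: α = ln 0.83 / ln(661/2000) ≈ 0.16830.

α ≈ 0.168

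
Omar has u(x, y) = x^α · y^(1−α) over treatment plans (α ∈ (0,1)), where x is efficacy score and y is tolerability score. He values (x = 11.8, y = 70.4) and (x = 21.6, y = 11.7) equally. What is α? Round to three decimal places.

α ≈ 0.748

Set the two utilities equal: 11.8^α·70.4^(1−α) = 21.6^α·11.7^(1−α).
Rearrange to (11.8/21.6)^α = (11.7/70.4)^(1−α) and take logs: α·-0.604594 = (1−α)·-1.794604.
So α/(1−α) = (-1.794604)/(-0.604594) = 2.968280, and α = 2.968280/3.968280 ≈ 0.748.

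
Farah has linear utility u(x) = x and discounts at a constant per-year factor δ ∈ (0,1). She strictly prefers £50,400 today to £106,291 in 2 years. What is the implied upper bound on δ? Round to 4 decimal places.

The preference means 50400 > δ^2·106291.
Dividing by 106291: δ^2 < 0.47417. Both sides are positive, so the square root keeps the direction.
δ < 0.47417^(1/2) = 0.6886.

δ < 0.6886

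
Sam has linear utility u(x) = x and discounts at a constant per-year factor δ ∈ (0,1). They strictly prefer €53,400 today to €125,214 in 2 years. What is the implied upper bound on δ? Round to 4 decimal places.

δ < 0.6530

Under u(x) = x this choice says 53400 > δ^2·125214.
So δ^2 < 53400/125214 = 0.42647; taking the square root of both positive sides preserves the inequality.
δ < (53400/125214)^(1/2) ≈ 0.6530.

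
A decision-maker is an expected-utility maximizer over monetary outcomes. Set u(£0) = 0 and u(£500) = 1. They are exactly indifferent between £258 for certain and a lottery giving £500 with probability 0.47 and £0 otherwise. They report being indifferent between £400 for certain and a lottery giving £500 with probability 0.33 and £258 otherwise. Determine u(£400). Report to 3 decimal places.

First, u(£258) = 0.47·u(£500) + 0.53·u(£0) = 0.47.
Then u(£400) = 0.33·u(£500) + 0.67·u(£258) = 0.33·1.00 + 0.67·0.47 = 0.6449.

0.645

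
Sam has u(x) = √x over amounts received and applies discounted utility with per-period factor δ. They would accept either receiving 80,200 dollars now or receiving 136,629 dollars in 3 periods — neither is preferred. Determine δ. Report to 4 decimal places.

Equating discounted utilities: u(80200) = δ^3·u(136629) ⇒ δ^3 = u(80200)/u(136629).
Since u(x) = √x, δ^3 = √(80200/136629) = 0.76615.
Taking the cube root: δ = 0.76615^(1/3) ≈ 0.9150.

δ ≈ 0.9150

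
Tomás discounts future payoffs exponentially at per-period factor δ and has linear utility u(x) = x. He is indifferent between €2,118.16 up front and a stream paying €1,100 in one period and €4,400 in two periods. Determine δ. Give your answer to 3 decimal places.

δ ≈ 0.580

The stream is worth 1100δ + 4400δ² today, so 1100δ + 4400δ² = 2118.16.
So 4400δ² + 1100δ − 2118.16 = 0.
By the quadratic formula (taking the positive root), δ = (−1100 + √38489616.00) / 8800 ≈ 0.580.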